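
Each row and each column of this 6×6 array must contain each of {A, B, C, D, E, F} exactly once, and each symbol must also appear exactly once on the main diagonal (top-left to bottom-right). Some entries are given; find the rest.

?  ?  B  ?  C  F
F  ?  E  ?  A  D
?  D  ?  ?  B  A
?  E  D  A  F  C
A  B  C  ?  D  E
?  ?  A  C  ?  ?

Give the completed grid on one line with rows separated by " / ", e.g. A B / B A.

At row 1, column 1: row 1 has {B,C,F}; column 1 has {A,F}; the diagonal has {A,D}; that leaves E.
At row 1, column 2: row 1 has {B,C,E,F}; column 2 has {B,D,E}; that leaves A.
At row 1, column 4: row 1 has {A,B,C,E,F}; column 4 has {A,C}; that leaves D.
At row 2, column 2: row 2 has {A,D,E,F}; column 2 has {A,B,D,E}; the diagonal has {A,D,E}; that leaves C.
At row 2, column 4: row 2 has {A,C,D,E,F}; column 4 has {A,C,D}; that leaves B.
At row 3, column 1: row 3 has {A,B,D}; column 1 has {A,E,F}; that leaves C.
At row 3, column 3: row 3 has {A,B,C,D}; column 3 has {A,B,C,D,E}; the diagonal has {A,C,D,E}; that leaves F.
At row 3, column 4: row 3 has {A,B,C,D,F}; column 4 has {A,B,C,D}; that leaves E.
At row 4, column 1: row 4 has {A,C,D,E,F}; column 1 has {A,C,E,F}; that leaves B.
At row 5, column 4: row 5 has {A,B,C,D,E}; column 4 has {A,B,C,D,E}; that leaves F.
At row 6, column 1: row 6 has {A,C}; column 1 has {A,B,C,E,F}; that leaves D.
At row 6, column 2: row 6 has {A,C,D}; column 2 has {A,B,C,D,E}; that leaves F.
At row 6, column 5: row 6 has {A,C,D,F}; column 5 has {A,B,C,D,F}; that leaves E.
At row 6, column 6: row 6 has {A,C,D,E,F}; column 6 has {A,C,D,E,F}; the diagonal has {A,C,D,E,F}; that leaves B.

E A B D C F / F C E B A D / C D F E B A / B E D A F C / A B C F D E / D F A C E B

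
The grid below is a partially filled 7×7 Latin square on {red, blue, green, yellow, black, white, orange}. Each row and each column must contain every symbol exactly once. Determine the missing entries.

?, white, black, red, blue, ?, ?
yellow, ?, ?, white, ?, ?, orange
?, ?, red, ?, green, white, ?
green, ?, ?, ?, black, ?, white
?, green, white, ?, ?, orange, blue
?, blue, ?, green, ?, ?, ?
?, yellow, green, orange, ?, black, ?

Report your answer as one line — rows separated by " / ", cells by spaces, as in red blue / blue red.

Cell (r1,c1): row 1 has {red,blue,black,white}; column 1 has {green,yellow} → orange.
Cell (r2,c3): row 2 has {yellow,white,orange}; column 3 has {red,green,black,white} → blue.
Cell (r2,c5): row 2 has {blue,yellow,white,orange}; column 5 has {blue,green,black} → red.
Cell (r2,c6): row 2 has {red,blue,yellow,white,orange}; column 6 has {black,white,orange} → green.
Cell (r5,c5): row 5 has {blue,green,white,orange}; column 5 has {red,blue,green,black} → yellow.
Cell (r7,c5): row 7 has {green,yellow,black,orange}; column 5 has {red,blue,green,yellow,black} → white.
Cell (r7,c7): row 7 has {green,yellow,black,white,orange}; column 7 has {blue,white,orange} → red.
Cell (r1,c6): row 1 has {red,blue,black,white,orange}; column 6 has {green,black,white,orange} → yellow.
Cell (r1,c7): row 1 has {red,blue,yellow,black,white,orange}; column 7 has {red,blue,white,orange} → green.
Cell (r2,c2): row 2 has {red,blue,green,yellow,white,orange}; column 2 has {blue,green,yellow,white} → black.
Cell (r3,c2): row 3 has {red,green,white}; column 2 has {blue,green,yellow,black,white} → orange.
Cell (r4,c2): row 4 has {green,black,white}; column 2 has {blue,green,yellow,black,white,orange} → red.
Cell (r4,c6): row 4 has {red,green,black,white}; column 6 has {green,yellow,black,white,orange} → blue.
Cell (r5,c4): row 5 has {blue,green,yellow,white,orange}; column 4 has {red,green,white,orange} → black.
Cell (r6,c5): row 6 has {blue,green}; column 5 has {red,blue,green,yellow,black,white} → orange.
Cell (r6,c6): row 6 has {blue,green,orange}; column 6 has {blue,green,yellow,black,white,orange} → red.
Cell (r7,c1): row 7 has {red,green,yellow,black,white,orange}; column 1 has {green,yellow,orange} → blue.
Cell (r3,c1): row 3 has {red,green,white,orange}; column 1 has {blue,green,yellow,orange} → black.
Cell (r3,c7): row 3 has {red,green,black,white,orange}; column 7 has {red,blue,green,white,orange} → yellow.
Cell (r4,c4): row 4 has {red,blue,green,black,white}; column 4 has {red,green,black,white,orange} → yellow.
Cell (r5,c1): row 5 has {blue,green,yellow,black,white,orange}; column 1 has {blue,green,yellow,black,orange} → red.
Cell (r6,c1): row 6 has {red,blue,green,orange}; column 1 has {red,blue,green,yellow,black,orange} → white.
Cell (r6,c3): row 6 has {red,blue,green,white,orange}; column 3 has {red,blue,green,black,white} → yellow.
Cell (r6,c7): row 6 has {red,blue,green,yellow,white,orange}; column 7 has {red,blue,green,yellow,white,orange} → black.
Cell (r3,c4): row 3 has {red,green,yellow,black,white,orange}; column 4 has {red,green,yellow,black,white,orange} → blue.
Cell (r4,c3): row 4 has {red,blue,green,yellow,black,white}; column 3 has {red,blue,green,yellow,black,white} → orange.

orange white black red blue yellow green / yellow black blue white red green orange / black orange red blue green white yellow / green red orange yellow black blue white / red green white black yellow orange blue / white blue yellow green orange red black / blue yellow green orange white black red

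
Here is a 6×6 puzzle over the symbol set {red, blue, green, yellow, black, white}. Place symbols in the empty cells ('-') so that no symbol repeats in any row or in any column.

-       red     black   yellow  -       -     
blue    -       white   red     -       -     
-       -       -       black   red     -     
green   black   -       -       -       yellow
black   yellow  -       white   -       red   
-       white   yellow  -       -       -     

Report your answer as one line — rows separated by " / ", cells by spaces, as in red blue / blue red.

white red black yellow blue green / blue green white red yellow black / yellow blue green black red white / green black red blue white yellow / black yellow blue white green red / red white yellow green black blue

(r1,c1): row 1 has {red,yellow,black}; column 1 has {blue,green,black}, so it must be white.
(r2,c2): row 2 has {red,blue,white}; column 2 has {red,yellow,black,white}, so it must be green.
(r2,c6): row 2 has {red,blue,green,white}; column 6 has {red,yellow}, so it must be black.
(r3,c1): row 3 has {red,black}; column 1 has {blue,green,black,white}, so it must be yellow.
(r3,c2): row 3 has {red,yellow,black}; column 2 has {red,green,yellow,black,white}, so it must be blue.
(r3,c3): row 3 has {red,blue,yellow,black}; column 3 has {yellow,black,white}, so it must be green.
(r3,c6): row 3 has {red,blue,green,yellow,black}; column 6 has {red,yellow,black}, so it must be white.
(r4,c4): row 4 has {green,yellow,black}; column 4 has {red,yellow,black,white}, so it must be blue.
(r4,c5): row 4 has {blue,green,yellow,black}; column 5 has {red}, so it must be white.
(r5,c3): row 5 has {red,yellow,black,white}; column 3 has {green,yellow,black,white}, so it must be blue.
(r5,c5): row 5 has {red,blue,yellow,black,white}; column 5 has {red,white}, so it must be green.
(r6,c1): row 6 has {yellow,white}; column 1 has {blue,green,yellow,black,white}, so it must be red.
(r6,c4): row 6 has {red,yellow,white}; column 4 has {red,blue,yellow,black,white}, so it must be green.
(r6,c6): row 6 has {red,green,yellow,white}; column 6 has {red,yellow,black,white}, so it must be blue.
(r1,c5): row 1 has {red,yellow,black,white}; column 5 has {red,green,white}, so it must be blue.
(r1,c6): row 1 has {red,blue,yellow,black,white}; column 6 has {red,blue,yellow,black,white}, so it must be green.
(r2,c5): row 2 has {red,blue,green,black,white}; column 5 has {red,blue,green,white}, so it must be yellow.
(r4,c3): row 4 has {blue,green,yellow,black,white}; column 3 has {blue,green,yellow,black,white}, so it must be red.
(r6,c5): row 6 has {red,blue,green,yellow,white}; column 5 has {red,blue,green,yellow,white}, so it must be black.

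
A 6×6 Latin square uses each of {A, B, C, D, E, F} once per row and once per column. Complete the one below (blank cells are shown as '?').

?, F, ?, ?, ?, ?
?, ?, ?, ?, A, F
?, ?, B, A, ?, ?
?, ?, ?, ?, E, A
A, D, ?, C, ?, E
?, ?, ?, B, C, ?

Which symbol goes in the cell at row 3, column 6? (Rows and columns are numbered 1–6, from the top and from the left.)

At row 5, column 3: row 5 has {A,C,D,E}; column 3 has {B}; that leaves F.
At row 5, column 5: row 5 has {A,C,D,E,F}; column 5 has {A,C,E}; that leaves B.
At row 6, column 6: row 6 has {B,C}; column 6 has {A,E,F}; that leaves D.
At row 1, column 5: row 1 has {F}; column 5 has {A,B,C,E}; that leaves D.
At row 3, column 5: row 3 has {A,B}; column 5 has {A,B,C,D,E}; that leaves F.
At row 3, column 6: row 3 has {A,B,F}; column 6 has {A,D,E,F}; that leaves C.

C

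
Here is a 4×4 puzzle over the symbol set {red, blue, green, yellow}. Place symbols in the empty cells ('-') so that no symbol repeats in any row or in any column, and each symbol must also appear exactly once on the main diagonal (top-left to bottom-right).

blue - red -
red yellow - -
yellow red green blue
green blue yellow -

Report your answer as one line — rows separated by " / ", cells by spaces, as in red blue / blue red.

blue green red yellow / red yellow blue green / yellow red green blue / green blue yellow red

row 1 has {red,blue}; column 2 has {red,blue,yellow} — only green is left for (r1,c2).
row 1 has {red,blue,green}; column 4 has {blue} — only yellow is left for (r1,c4).
row 2 has {red,yellow}; column 3 has {red,green,yellow} — only blue is left for (r2,c3).
row 2 has {red,blue,yellow}; column 4 has {blue,yellow} — only green is left for (r2,c4).
row 4 has {blue,green,yellow}; column 4 has {blue,green,yellow}; the diagonal has {blue,green,yellow} — only red is left for (r4,c4).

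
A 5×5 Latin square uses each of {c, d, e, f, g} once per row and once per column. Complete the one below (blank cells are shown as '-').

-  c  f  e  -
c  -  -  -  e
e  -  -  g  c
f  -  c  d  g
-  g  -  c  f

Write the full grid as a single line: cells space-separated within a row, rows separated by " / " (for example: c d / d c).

g c f e d / c d g f e / e f d g c / f e c d g / d g e c f

(r1,c5): row 1 has {c,e,f}; column 5 has {c,e,f,g}, so it must be d.
(r2,c4): row 2 has {c,e}; column 4 has {c,d,e,g}, so it must be f.
(r3,c3): row 3 has {c,e,g}; column 3 has {c,f}, so it must be d.
(r4,c2): row 4 has {c,d,f,g}; column 2 has {c,g}, so it must be e.
(r5,c1): row 5 has {c,f,g}; column 1 has {c,e,f}, so it must be d.
(r5,c3): row 5 has {c,d,f,g}; column 3 has {c,d,f}, so it must be e.
(r1,c1): row 1 has {c,d,e,f}; column 1 has {c,d,e,f}, so it must be g.
(r2,c2): row 2 has {c,e,f}; column 2 has {c,e,g}, so it must be d.
(r2,c3): row 2 has {c,d,e,f}; column 3 has {c,d,e,f}, so it must be g.
(r3,c2): row 3 has {c,d,e,g}; column 2 has {c,d,e,g}, so it must be f.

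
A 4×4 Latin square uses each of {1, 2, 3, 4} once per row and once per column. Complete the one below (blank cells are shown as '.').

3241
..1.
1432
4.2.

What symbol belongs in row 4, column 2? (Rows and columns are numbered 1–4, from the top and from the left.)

1

(r2,c1): row 2 has {1}; column 1 has {1,3,4}, so it must be 2.
(r2,c2): row 2 has {1,2}; column 2 has {2,4}, so it must be 3.
(r2,c4): row 2 has {1,2,3}; column 4 has {1,2}, so it must be 4.
(r4,c2): row 4 has {2,4}; column 2 has {2,3,4}, so it must be 1.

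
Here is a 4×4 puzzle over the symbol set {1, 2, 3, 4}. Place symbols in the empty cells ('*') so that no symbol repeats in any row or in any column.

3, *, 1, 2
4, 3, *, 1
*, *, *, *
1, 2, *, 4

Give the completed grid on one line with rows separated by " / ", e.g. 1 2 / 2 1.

(r1,c2) = 4
(r2,c3) = 2
(r3,c1) = 2
(r3,c2) = 1
(r3,c4) = 3
(r4,c3) = 3
(r3,c3) = 4

3 4 1 2 / 4 3 2 1 / 2 1 4 3 / 1 2 3 4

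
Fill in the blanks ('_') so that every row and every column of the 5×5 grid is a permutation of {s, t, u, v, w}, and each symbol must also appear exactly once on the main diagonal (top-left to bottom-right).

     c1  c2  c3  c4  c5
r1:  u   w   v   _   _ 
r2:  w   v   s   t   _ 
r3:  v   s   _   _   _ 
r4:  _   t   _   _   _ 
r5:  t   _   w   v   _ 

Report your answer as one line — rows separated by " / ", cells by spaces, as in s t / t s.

u w v s t / w v s t u / v s t u w / s t u w v / t u w v s

row 1 has {u,v,w}; column 4 has {t,v} — only s is left for (r1,c4).
row 1 has {s,u,v,w}; column 5 is empty so far — only t is left for (r1,c5).
row 2 has {s,t,v,w}; column 5 has {t} — only u is left for (r2,c5).
row 3 has {s,v}; column 3 has {s,v,w}; the diagonal has {u,v} — only t is left for (r3,c3).
row 3 has {s,t,v}; column 5 has {t,u} — only w is left for (r3,c5).
row 4 has {t}; column 1 has {t,u,v,w} — only s is left for (r4,c1).
row 4 has {s,t}; column 3 has {s,t,v,w} — only u is left for (r4,c3).
row 4 has {s,t,u}; column 4 has {s,t,v}; the diagonal has {t,u,v} — only w is left for (r4,c4).
row 4 has {s,t,u,w}; column 5 has {t,u,w} — only v is left for (r4,c5).
row 5 has {t,v,w}; column 2 has {s,t,v,w} — only u is left for (r5,c2).
row 5 has {t,u,v,w}; column 5 has {t,u,v,w}; the diagonal has {t,u,v,w} — only s is left for (r5,c5).
row 3 has {s,t,v,w}; column 4 has {s,t,v,w} — only u is left for (r3,c4).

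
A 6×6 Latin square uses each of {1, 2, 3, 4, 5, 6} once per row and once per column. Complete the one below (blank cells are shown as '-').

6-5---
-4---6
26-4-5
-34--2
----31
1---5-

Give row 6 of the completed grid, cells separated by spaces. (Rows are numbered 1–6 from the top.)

1 2 6 3 5 4

Cell (r3,c5): row 3 has {2,4,5,6}; column 5 has {3,5} → 1.
Cell (r4,c1): row 4 has {2,3,4}; column 1 has {1,2,6} → 5.
Cell (r4,c5): row 4 has {2,3,4,5}; column 5 has {1,3,5} → 6.
Cell (r5,c1): row 5 has {1,3}; column 1 has {1,2,5,6} → 4.
Cell (r6,c2): row 6 has {1,5}; column 2 has {3,4,6} → 2.
Cell (r1,c2): row 1 has {5,6}; column 2 has {2,3,4,6} → 1.
Cell (r2,c1): row 2 has {4,6}; column 1 has {1,2,4,5,6} → 3.
Cell (r2,c5): row 2 has {3,4,6}; column 5 has {1,3,5,6} → 2.
Cell (r3,c3): row 3 has {1,2,4,5,6}; column 3 has {4,5} → 3.
Cell (r4,c4): row 4 has {2,3,4,5,6}; column 4 has {4} → 1.
Cell (r5,c2): row 5 has {1,3,4}; column 2 has {1,2,3,4,6} → 5.
Cell (r6,c3): row 6 has {1,2,5}; column 3 has {3,4,5} → 6.
Cell (r6,c4): row 6 has {1,2,5,6}; column 4 has {1,4} → 3.
Cell (r6,c6): row 6 has {1,2,3,5,6}; column 6 has {1,2,5,6} → 4.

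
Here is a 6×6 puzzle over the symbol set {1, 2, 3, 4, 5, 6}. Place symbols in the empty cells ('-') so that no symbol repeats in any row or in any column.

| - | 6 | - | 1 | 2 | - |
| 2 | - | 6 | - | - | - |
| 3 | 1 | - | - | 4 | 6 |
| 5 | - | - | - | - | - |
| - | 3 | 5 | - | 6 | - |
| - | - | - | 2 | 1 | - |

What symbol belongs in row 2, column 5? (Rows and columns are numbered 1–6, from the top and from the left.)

5

row 1 has {1,2,6}; column 1 has {2,3,5} — only 4 is left for (r1,c1).
row 1 has {1,2,4,6}; column 3 has {5,6} — only 3 is left for (r1,c3).
row 1 has {1,2,3,4,6}; column 6 has {6} — only 5 is left for (r1,c6).
row 3 has {1,3,4,6}; column 3 has {3,5,6} — only 2 is left for (r3,c3).
row 3 has {1,2,3,4,6}; column 4 has {1,2} — only 5 is left for (r3,c4).
row 4 has {5}; column 5 has {1,2,4,6} — only 3 is left for (r4,c5).
row 5 has {3,5,6}; column 1 has {2,3,4,5} — only 1 is left for (r5,c1).
row 5 has {1,3,5,6}; column 4 has {1,2,5} — only 4 is left for (r5,c4).
row 5 has {1,3,4,5,6}; column 6 has {5,6} — only 2 is left for (r5,c6).
row 6 has {1,2}; column 1 has {1,2,3,4,5} — only 6 is left for (r6,c1).
row 6 has {1,2,6}; column 3 has {2,3,5,6} — only 4 is left for (r6,c3).
row 6 has {1,2,4,6}; column 6 has {2,5,6} — only 3 is left for (r6,c6).
row 2 has {2,6}; column 4 has {1,2,4,5} — only 3 is left for (r2,c4).
row 2 has {2,3,6}; column 5 has {1,2,3,4,6} — only 5 is left for (r2,c5).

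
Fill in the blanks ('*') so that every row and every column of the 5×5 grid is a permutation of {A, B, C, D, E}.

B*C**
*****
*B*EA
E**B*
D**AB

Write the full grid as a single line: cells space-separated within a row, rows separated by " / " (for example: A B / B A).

B A C D E / A E B C D / C B D E A / E D A B C / D C E A B

(r1,c4): row 1 has {B,C}; column 4 has {A,B,E}, so it must be D.
(r1,c5): row 1 has {B,C,D}; column 5 has {A,B}, so it must be E.
(r2,c4): row 2 is empty so far; column 4 has {A,B,D,E}, so it must be C.
(r2,c5): row 2 has {C}; column 5 has {A,B,E}, so it must be D.
(r3,c1): row 3 has {A,B,E}; column 1 has {B,D,E}, so it must be C.
(r3,c3): row 3 has {A,B,C,E}; column 3 has {C}, so it must be D.
(r4,c3): row 4 has {B,E}; column 3 has {C,D}, so it must be A.
(r4,c5): row 4 has {A,B,E}; column 5 has {A,B,D,E}, so it must be C.
(r5,c3): row 5 has {A,B,D}; column 3 has {A,C,D}, so it must be E.
(r1,c2): row 1 has {B,C,D,E}; column 2 has {B}, so it must be A.
(r2,c1): row 2 has {C,D}; column 1 has {B,C,D,E}, so it must be A.
(r2,c2): row 2 has {A,C,D}; column 2 has {A,B}, so it must be E.
(r2,c3): row 2 has {A,C,D,E}; column 3 has {A,C,D,E}, so it must be B.
(r4,c2): row 4 has {A,B,C,E}; column 2 has {A,B,E}, so it must be D.
(r5,c2): row 5 has {A,B,D,E}; column 2 has {A,B,D,E}, so it must be C.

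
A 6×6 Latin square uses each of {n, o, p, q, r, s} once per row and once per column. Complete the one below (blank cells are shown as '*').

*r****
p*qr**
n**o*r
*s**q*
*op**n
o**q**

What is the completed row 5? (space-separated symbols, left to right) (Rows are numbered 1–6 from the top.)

q o p s r n

(r2,c2) = n
(r3,c3) = s
(r3,c5) = p
(r4,c1) = r
(r5,c4) = s
(r5,c5) = r
(r6,c2) = p
(r6,c6) = s
(r2,c6) = o
(r3,c2) = q
(r4,c6) = p
(r5,c1) = q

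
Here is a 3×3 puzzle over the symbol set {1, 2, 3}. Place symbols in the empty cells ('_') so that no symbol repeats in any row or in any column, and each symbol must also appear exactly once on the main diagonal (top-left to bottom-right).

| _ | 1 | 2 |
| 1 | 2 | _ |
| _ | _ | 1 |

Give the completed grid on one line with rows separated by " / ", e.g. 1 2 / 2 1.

3 1 2 / 1 2 3 / 2 3 1

(r1,c1) = 3
(r2,c3) = 3
(r3,c1) = 2
(r3,c2) = 3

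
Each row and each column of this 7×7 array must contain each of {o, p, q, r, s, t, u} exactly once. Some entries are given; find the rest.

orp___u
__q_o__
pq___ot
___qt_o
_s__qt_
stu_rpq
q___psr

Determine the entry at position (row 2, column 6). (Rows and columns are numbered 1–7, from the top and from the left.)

(r1,c5) = s
(r1,c6) = q
(r3,c5) = u
(r5,c7) = p
(r6,c4) = o
(r1,c4) = t
(r2,c7) = s
(r7,c4) = u
(r5,c4) = r
(r7,c2) = o
(r7,c3) = t
(r2,c4) = p
(r3,c4) = s
(r5,c1) = u
(r5,c3) = o
(r2,c2) = u
(r2,c6) = r

r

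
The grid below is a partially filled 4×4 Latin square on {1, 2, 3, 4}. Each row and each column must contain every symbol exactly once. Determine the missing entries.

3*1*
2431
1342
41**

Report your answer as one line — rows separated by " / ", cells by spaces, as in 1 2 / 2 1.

(r1,c2) = 2
(r1,c4) = 4
(r4,c3) = 2
(r4,c4) = 3

3 2 1 4 / 2 4 3 1 / 1 3 4 2 / 4 1 2 3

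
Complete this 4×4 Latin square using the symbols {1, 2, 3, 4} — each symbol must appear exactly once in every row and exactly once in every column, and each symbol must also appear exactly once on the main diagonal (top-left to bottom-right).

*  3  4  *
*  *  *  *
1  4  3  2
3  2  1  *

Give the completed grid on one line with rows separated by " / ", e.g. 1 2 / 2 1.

2 3 4 1 / 4 1 2 3 / 1 4 3 2 / 3 2 1 4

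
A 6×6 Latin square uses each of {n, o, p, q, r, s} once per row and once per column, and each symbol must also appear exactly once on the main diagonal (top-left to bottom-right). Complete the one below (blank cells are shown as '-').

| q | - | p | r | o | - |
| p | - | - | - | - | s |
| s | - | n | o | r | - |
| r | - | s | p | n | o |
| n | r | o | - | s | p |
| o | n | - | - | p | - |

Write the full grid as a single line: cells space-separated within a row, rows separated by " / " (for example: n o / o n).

q s p r o n / p o r n q s / s p n o r q / r q s p n o / n r o q s p / o n q s p r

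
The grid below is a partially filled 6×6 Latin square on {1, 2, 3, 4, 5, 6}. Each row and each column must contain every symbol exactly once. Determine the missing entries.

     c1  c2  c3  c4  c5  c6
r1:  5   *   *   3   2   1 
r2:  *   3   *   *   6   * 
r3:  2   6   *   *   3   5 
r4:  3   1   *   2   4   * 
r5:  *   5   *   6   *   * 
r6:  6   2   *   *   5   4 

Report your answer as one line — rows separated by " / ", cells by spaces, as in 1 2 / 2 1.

5 4 6 3 2 1 / 1 3 4 5 6 2 / 2 6 1 4 3 5 / 3 1 5 2 4 6 / 4 5 2 6 1 3 / 6 2 3 1 5 4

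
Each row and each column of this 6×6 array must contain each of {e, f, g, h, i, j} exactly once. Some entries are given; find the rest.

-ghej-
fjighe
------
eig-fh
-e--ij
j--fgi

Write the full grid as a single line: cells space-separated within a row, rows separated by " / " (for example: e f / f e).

(r1,c1): row 1 has {e,g,h,j}; column 1 has {e,f,j}, so it must be i.
(r1,c6): row 1 has {e,g,h,i,j}; column 6 has {e,h,i,j}, so it must be f.
(r3,c5): row 3 is empty so far; column 5 has {f,g,h,i,j}, so it must be e.
(r3,c6): row 3 has {e}; column 6 has {e,f,h,i,j}, so it must be g.
(r4,c4): row 4 has {e,f,g,h,i}; column 4 has {e,f,g}, so it must be j.
(r5,c3): row 5 has {e,i,j}; column 3 has {g,h,i}, so it must be f.
(r5,c4): row 5 has {e,f,i,j}; column 4 has {e,f,g,j}, so it must be h.
(r6,c2): row 6 has {f,g,i,j}; column 2 has {e,g,i,j}, so it must be h.
(r6,c3): row 6 has {f,g,h,i,j}; column 3 has {f,g,h,i}, so it must be e.
(r3,c1): row 3 has {e,g}; column 1 has {e,f,i,j}, so it must be h.
(r3,c2): row 3 has {e,g,h}; column 2 has {e,g,h,i,j}, so it must be f.
(r3,c3): row 3 has {e,f,g,h}; column 3 has {e,f,g,h,i}, so it must be j.
(r3,c4): row 3 has {e,f,g,h,j}; column 4 has {e,f,g,h,j}, so it must be i.
(r5,c1): row 5 has {e,f,h,i,j}; column 1 has {e,f,h,i,j}, so it must be g.

i g h e j f / f j i g h e / h f j i e g / e i g j f h / g e f h i j / j h e f g i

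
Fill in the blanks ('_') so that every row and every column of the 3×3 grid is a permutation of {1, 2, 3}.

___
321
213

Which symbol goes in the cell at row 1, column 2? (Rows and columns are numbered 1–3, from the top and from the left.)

At row 1, column 1: row 1 is empty so far; column 1 has {2,3}; that leaves 1.
At row 1, column 2: row 1 has {1}; column 2 has {1,2}; that leaves 3.

3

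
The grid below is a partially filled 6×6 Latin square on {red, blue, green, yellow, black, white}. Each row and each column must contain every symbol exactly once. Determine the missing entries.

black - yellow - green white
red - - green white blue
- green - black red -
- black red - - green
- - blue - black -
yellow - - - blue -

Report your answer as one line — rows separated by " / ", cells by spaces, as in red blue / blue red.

black blue yellow red green white / red yellow black green white blue / blue green white black red yellow / white black red blue yellow green / green white blue yellow black red / yellow red green white blue black

(r2,c2) = yellow
(r2,c3) = black
(r3,c3) = white
(r3,c6) = yellow
(r4,c5) = yellow
(r5,c6) = red
(r6,c3) = green
(r6,c6) = black
(r3,c1) = blue
(r4,c1) = white
(r4,c4) = blue
(r5,c1) = green
(r5,c2) = white
(r5,c4) = yellow
(r6,c2) = red
(r6,c4) = white
(r1,c2) = blue
(r1,c4) = red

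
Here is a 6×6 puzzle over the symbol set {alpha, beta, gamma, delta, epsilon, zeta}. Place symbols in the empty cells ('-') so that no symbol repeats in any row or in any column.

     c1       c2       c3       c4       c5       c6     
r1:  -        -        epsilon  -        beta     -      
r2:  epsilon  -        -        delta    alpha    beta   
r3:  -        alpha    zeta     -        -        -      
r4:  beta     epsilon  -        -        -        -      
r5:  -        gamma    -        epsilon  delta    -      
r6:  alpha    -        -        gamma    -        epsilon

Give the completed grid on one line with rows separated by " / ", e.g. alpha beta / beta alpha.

Cell (r2,c2): row 2 has {alpha,beta,delta,epsilon}; column 2 has {alpha,gamma,epsilon} → zeta.
Cell (r2,c3): row 2 has {alpha,beta,delta,epsilon,zeta}; column 3 has {epsilon,zeta} → gamma.
Cell (r3,c4): row 3 has {alpha,zeta}; column 4 has {gamma,delta,epsilon} → beta.
Cell (r5,c1): row 5 has {gamma,delta,epsilon}; column 1 has {alpha,beta,epsilon} → zeta.
Cell (r5,c6): row 5 has {gamma,delta,epsilon,zeta}; column 6 has {beta,epsilon} → alpha.
Cell (r6,c5): row 6 has {alpha,gamma,epsilon}; column 5 has {alpha,beta,delta} → zeta.
Cell (r1,c2): row 1 has {beta,epsilon}; column 2 has {alpha,gamma,epsilon,zeta} → delta.
Cell (r4,c5): row 4 has {beta,epsilon}; column 5 has {alpha,beta,delta,zeta} → gamma.
Cell (r5,c3): row 5 has {alpha,gamma,delta,epsilon,zeta}; column 3 has {gamma,epsilon,zeta} → beta.
Cell (r6,c2): row 6 has {alpha,gamma,epsilon,zeta}; column 2 has {alpha,gamma,delta,epsilon,zeta} → beta.
Cell (r6,c3): row 6 has {alpha,beta,gamma,epsilon,zeta}; column 3 has {beta,gamma,epsilon,zeta} → delta.
Cell (r1,c1): row 1 has {beta,delta,epsilon}; column 1 has {alpha,beta,epsilon,zeta} → gamma.
Cell (r1,c6): row 1 has {beta,gamma,delta,epsilon}; column 6 has {alpha,beta,epsilon} → zeta.
Cell (r3,c1): row 3 has {alpha,beta,zeta}; column 1 has {alpha,beta,gamma,epsilon,zeta} → delta.
Cell (r3,c5): row 3 has {alpha,beta,delta,zeta}; column 5 has {alpha,beta,gamma,delta,zeta} → epsilon.
Cell (r3,c6): row 3 has {alpha,beta,delta,epsilon,zeta}; column 6 has {alpha,beta,epsilon,zeta} → gamma.
Cell (r4,c3): row 4 has {beta,gamma,epsilon}; column 3 has {beta,gamma,delta,epsilon,zeta} → alpha.
Cell (r4,c4): row 4 has {alpha,beta,gamma,epsilon}; column 4 has {beta,gamma,delta,epsilon} → zeta.
Cell (r4,c6): row 4 has {alpha,beta,gamma,epsilon,zeta}; column 6 has {alpha,beta,gamma,epsilon,zeta} → delta.
Cell (r1,c4): row 1 has {beta,gamma,delta,epsilon,zeta}; column 4 has {beta,gamma,delta,epsilon,zeta} → alpha.

gamma delta epsilon alpha beta zeta / epsilon zeta gamma delta alpha beta / delta alpha zeta beta epsilon gamma / beta epsilon alpha zeta gamma delta / zeta gamma beta epsilon delta alpha / alpha beta delta gamma zeta epsilon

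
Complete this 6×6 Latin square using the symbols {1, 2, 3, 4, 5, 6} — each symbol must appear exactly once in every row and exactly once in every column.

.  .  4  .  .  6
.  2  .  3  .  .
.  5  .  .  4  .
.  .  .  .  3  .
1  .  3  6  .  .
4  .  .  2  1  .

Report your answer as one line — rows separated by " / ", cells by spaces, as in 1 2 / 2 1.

Cell (r3,c4): row 3 has {4,5}; column 4 has {2,3,6} → 1.
Cell (r5,c2): row 5 has {1,3,6}; column 2 has {2,5} → 4.
Cell (r1,c4): row 1 has {4,6}; column 4 has {1,2,3,6} → 5.
Cell (r1,c5): row 1 has {4,5,6}; column 5 has {1,3,4} → 2.
Cell (r4,c4): row 4 has {3}; column 4 has {1,2,3,5,6} → 4.
Cell (r5,c5): row 5 has {1,3,4,6}; column 5 has {1,2,3,4} → 5.
Cell (r5,c6): row 5 has {1,3,4,5,6}; column 6 has {6} → 2.
Cell (r1,c1): row 1 has {2,4,5,6}; column 1 has {1,4} → 3.
Cell (r1,c2): row 1 has {2,3,4,5,6}; column 2 has {2,4,5} → 1.
Cell (r2,c5): row 2 has {2,3}; column 5 has {1,2,3,4,5} → 6.
Cell (r3,c6): row 3 has {1,4,5}; column 6 has {2,6} → 3.
Cell (r4,c2): row 4 has {3,4}; column 2 has {1,2,4,5} → 6.
Cell (r6,c2): row 6 has {1,2,4}; column 2 has {1,2,4,5,6} → 3.
Cell (r6,c6): row 6 has {1,2,3,4}; column 6 has {2,3,6} → 5.
Cell (r2,c1): row 2 has {2,3,6}; column 1 has {1,3,4} → 5.
Cell (r2,c3): row 2 has {2,3,5,6}; column 3 has {3,4} → 1.
Cell (r2,c6): row 2 has {1,2,3,5,6}; column 6 has {2,3,5,6} → 4.
Cell (r4,c1): row 4 has {3,4,6}; column 1 has {1,3,4,5} → 2.
Cell (r4,c3): row 4 has {2,3,4,6}; column 3 has {1,3,4} → 5.
Cell (r4,c6): row 4 has {2,3,4,5,6}; column 6 has {2,3,4,5,6} → 1.
Cell (r6,c3): row 6 has {1,2,3,4,5}; column 3 has {1,3,4,5} → 6.
Cell (r3,c1): row 3 has {1,3,4,5}; column 1 has {1,2,3,4,5} → 6.
Cell (r3,c3): row 3 has {1,3,4,5,6}; column 3 has {1,3,4,5,6} → 2.

3 1 4 5 2 6 / 5 2 1 3 6 4 / 6 5 2 1 4 3 / 2 6 5 4 3 1 / 1 4 3 6 5 2 / 4 3 6 2 1 5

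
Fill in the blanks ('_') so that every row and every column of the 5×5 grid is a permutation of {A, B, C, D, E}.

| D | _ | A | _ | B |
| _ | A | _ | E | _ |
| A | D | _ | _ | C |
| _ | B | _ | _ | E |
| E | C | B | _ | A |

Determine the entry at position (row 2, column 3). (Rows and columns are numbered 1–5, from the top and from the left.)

C

(r1,c2) = E
(r1,c4) = C
(r2,c5) = D
(r3,c3) = E
(r3,c4) = B
(r4,c1) = C
(r4,c3) = D
(r4,c4) = A
(r5,c4) = D
(r2,c1) = B
(r2,c3) = C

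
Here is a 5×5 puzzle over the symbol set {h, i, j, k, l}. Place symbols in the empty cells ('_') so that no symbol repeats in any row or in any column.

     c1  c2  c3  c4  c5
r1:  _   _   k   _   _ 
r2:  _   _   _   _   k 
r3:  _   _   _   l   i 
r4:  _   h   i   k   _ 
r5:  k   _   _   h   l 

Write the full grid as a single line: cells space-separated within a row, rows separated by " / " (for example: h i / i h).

i l k j h / h j l i k / j k h l i / l h i k j / k i j h l

(r4,c5) = j
(r5,c3) = j
(r1,c5) = h
(r3,c3) = h
(r4,c1) = l
(r5,c2) = i
(r2,c3) = l
(r3,c1) = j
(r3,c2) = k
(r1,c1) = i
(r1,c4) = j
(r2,c1) = h
(r2,c2) = j
(r2,c4) = i
(r1,c2) = l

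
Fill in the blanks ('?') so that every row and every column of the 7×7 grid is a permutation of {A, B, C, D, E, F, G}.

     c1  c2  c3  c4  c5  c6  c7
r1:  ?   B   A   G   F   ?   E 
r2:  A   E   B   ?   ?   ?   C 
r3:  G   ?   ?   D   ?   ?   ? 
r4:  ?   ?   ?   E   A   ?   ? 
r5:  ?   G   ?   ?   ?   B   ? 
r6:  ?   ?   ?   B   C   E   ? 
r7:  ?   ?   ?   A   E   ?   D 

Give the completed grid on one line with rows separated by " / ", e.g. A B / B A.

Cell (r2,c4): row 2 has {A,B,C,E}; column 4 has {A,B,D,E,G} → F.
Cell (r3,c5): row 3 has {D,G}; column 5 has {A,C,E,F} → B.
Cell (r5,c4): row 5 has {B,G}; column 4 has {A,B,D,E,F,G} → C.
Cell (r5,c5): row 5 has {B,C,G}; column 5 has {A,B,C,E,F} → D.
Cell (r2,c5): row 2 has {A,B,C,E,F}; column 5 has {A,B,C,D,E,F} → G.
Cell (r2,c6): row 2 has {A,B,C,E,F,G}; column 6 has {B,E} → D.
Cell (r1,c6): row 1 has {A,B,E,F,G}; column 6 has {B,D,E} → C.
Cell (r1,c1): row 1 has {A,B,C,E,F,G}; column 1 has {A,G} → D.
Cell (r6,c1): row 6 has {B,C,E}; column 1 has {A,D,G} → F.
Cell (r5,c1): row 5 has {B,C,D,G}; column 1 has {A,D,F,G} → E.
Cell (r5,c3): row 5 has {B,C,D,E,G}; column 3 has {A,B} → F.
Cell (r5,c7): row 5 has {B,C,D,E,F,G}; column 7 has {C,D,E} → A.
Cell (r6,c7): row 6 has {B,C,E,F}; column 7 has {A,C,D,E} → G.
Cell (r3,c7): row 3 has {B,D,G}; column 7 has {A,C,D,E,G} → F.
Cell (r4,c7): row 4 has {A,E}; column 7 has {A,C,D,E,F,G} → B.
Cell (r6,c3): row 6 has {B,C,E,F,G}; column 3 has {A,B,F} → D.
Cell (r3,c6): row 3 has {B,D,F,G}; column 6 has {B,C,D,E} → A.
Cell (r4,c1): row 4 has {A,B,E}; column 1 has {A,D,E,F,G} → C.
Cell (r4,c3): row 4 has {A,B,C,E}; column 3 has {A,B,D,F} → G.
Cell (r4,c6): row 4 has {A,B,C,E,G}; column 6 has {A,B,C,D,E} → F.
Cell (r6,c2): row 6 has {B,C,D,E,F,G}; column 2 has {B,E,G} → A.
Cell (r7,c1): row 7 has {A,D,E}; column 1 has {A,C,D,E,F,G} → B.
Cell (r7,c3): row 7 has {A,B,D,E}; column 3 has {A,B,D,F,G} → C.
Cell (r7,c6): row 7 has {A,B,C,D,E}; column 6 has {A,B,C,D,E,F} → G.
Cell (r3,c2): row 3 has {A,B,D,F,G}; column 2 has {A,B,E,G} → C.
Cell (r3,c3): row 3 has {A,B,C,D,F,G}; column 3 has {A,B,C,D,F,G} → E.
Cell (r4,c2): row 4 has {A,B,C,E,F,G}; column 2 has {A,B,C,E,G} → D.
Cell (r7,c2): row 7 has {A,B,C,D,E,G}; column 2 has {A,B,C,D,E,G} → F.

D B A G F C E / A E B F G D C / G C E D B A F / C D G E A F B / E G F C D B A / F A D B C E G / B F C A E G D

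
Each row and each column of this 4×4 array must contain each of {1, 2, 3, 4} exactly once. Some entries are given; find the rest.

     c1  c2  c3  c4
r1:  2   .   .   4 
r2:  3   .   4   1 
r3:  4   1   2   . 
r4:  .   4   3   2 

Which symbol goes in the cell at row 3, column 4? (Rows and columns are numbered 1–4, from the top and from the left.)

3

Cell (r1,c2): row 1 has {2,4}; column 2 has {1,4} → 3.
Cell (r1,c3): row 1 has {2,3,4}; column 3 has {2,3,4} → 1.
Cell (r2,c2): row 2 has {1,3,4}; column 2 has {1,3,4} → 2.
Cell (r3,c4): row 3 has {1,2,4}; column 4 has {1,2,4} → 3.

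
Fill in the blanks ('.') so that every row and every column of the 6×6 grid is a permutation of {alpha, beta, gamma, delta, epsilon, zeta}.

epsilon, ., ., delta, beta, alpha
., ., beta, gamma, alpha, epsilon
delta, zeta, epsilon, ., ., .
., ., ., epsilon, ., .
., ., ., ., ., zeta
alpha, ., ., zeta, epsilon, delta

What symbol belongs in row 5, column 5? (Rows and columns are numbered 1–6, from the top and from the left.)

(r1,c2) = gamma
(r1,c3) = zeta
(r2,c1) = zeta
(r2,c2) = delta
(r3,c5) = gamma
(r3,c6) = beta
(r4,c6) = gamma
(r5,c5) = delta

delta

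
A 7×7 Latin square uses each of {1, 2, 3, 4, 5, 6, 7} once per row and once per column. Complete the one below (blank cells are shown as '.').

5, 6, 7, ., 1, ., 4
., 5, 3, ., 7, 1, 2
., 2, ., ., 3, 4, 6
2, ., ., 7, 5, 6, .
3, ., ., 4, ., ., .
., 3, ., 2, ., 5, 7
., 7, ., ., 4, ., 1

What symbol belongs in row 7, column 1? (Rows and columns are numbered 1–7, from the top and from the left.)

6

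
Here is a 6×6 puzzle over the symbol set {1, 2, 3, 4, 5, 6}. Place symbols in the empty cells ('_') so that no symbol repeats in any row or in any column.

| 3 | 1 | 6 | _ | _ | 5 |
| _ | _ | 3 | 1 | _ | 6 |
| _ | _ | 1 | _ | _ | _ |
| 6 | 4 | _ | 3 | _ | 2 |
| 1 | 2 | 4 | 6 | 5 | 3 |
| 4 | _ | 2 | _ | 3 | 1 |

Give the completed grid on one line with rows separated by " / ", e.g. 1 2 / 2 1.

At row 2, column 2: row 2 has {1,3,6}; column 2 has {1,2,4}; that leaves 5.
At row 3, column 6: row 3 has {1}; column 6 has {1,2,3,5,6}; that leaves 4.
At row 4, column 3: row 4 has {2,3,4,6}; column 3 has {1,2,3,4,6}; that leaves 5.
At row 4, column 5: row 4 has {2,3,4,5,6}; column 5 has {3,5}; that leaves 1.
At row 6, column 2: row 6 has {1,2,3,4}; column 2 has {1,2,4,5}; that leaves 6.
At row 6, column 4: row 6 has {1,2,3,4,6}; column 4 has {1,3,6}; that leaves 5.
At row 2, column 1: row 2 has {1,3,5,6}; column 1 has {1,3,4,6}; that leaves 2.
At row 2, column 5: row 2 has {1,2,3,5,6}; column 5 has {1,3,5}; that leaves 4.
At row 3, column 1: row 3 has {1,4}; column 1 has {1,2,3,4,6}; that leaves 5.
At row 3, column 2: row 3 has {1,4,5}; column 2 has {1,2,4,5,6}; that leaves 3.
At row 3, column 4: row 3 has {1,3,4,5}; column 4 has {1,3,5,6}; that leaves 2.
At row 3, column 5: row 3 has {1,2,3,4,5}; column 5 has {1,3,4,5}; that leaves 6.
At row 1, column 4: row 1 has {1,3,5,6}; column 4 has {1,2,3,5,6}; that leaves 4.
At row 1, column 5: row 1 has {1,3,4,5,6}; column 5 has {1,3,4,5,6}; that leaves 2.

3 1 6 4 2 5 / 2 5 3 1 4 6 / 5 3 1 2 6 4 / 6 4 5 3 1 2 / 1 2 4 6 5 3 / 4 6 2 5 3 1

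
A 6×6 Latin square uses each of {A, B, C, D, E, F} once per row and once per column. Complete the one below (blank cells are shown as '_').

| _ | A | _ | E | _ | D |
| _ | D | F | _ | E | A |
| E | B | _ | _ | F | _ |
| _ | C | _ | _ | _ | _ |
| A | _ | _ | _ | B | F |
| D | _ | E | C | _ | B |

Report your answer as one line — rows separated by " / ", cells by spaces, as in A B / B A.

(r1,c5) = C
(r2,c4) = B
(r3,c6) = C
(r4,c6) = E
(r5,c2) = E
(r5,c4) = D
(r6,c2) = F
(r6,c5) = A
(r1,c3) = B
(r2,c1) = C
(r3,c4) = A
(r4,c4) = F
(r4,c5) = D
(r5,c3) = C
(r1,c1) = F
(r3,c3) = D
(r4,c1) = B
(r4,c3) = A

F A B E C D / C D F B E A / E B D A F C / B C A F D E / A E C D B F / D F E C A B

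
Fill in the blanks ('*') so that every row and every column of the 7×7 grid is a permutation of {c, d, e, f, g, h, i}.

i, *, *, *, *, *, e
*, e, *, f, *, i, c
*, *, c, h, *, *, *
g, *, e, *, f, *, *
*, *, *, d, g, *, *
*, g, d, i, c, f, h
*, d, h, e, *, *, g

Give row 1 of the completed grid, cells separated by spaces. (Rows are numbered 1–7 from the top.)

(r2,c3) = g
(r4,c4) = c
(r6,c1) = e
(r7,c5) = i
(r7,c6) = c
(r1,c3) = f
(r1,c4) = g
(r5,c3) = i
(r5,c7) = f
(r7,c1) = f
(r3,c1) = d
(r3,c5) = e
(r3,c6) = g
(r3,c7) = i
(r4,c7) = d
(r2,c1) = h
(r2,c5) = d
(r3,c2) = f
(r4,c6) = h
(r5,c1) = c
(r5,c2) = h
(r5,c6) = e
(r1,c2) = c
(r1,c5) = h
(r1,c6) = d

i c f g h d e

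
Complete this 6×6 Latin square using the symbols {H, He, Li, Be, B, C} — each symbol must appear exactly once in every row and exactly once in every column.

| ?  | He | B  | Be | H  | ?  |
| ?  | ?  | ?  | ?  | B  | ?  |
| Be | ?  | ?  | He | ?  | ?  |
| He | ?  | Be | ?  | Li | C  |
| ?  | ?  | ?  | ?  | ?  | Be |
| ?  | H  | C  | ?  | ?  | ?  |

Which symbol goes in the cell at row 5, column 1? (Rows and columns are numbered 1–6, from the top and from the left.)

H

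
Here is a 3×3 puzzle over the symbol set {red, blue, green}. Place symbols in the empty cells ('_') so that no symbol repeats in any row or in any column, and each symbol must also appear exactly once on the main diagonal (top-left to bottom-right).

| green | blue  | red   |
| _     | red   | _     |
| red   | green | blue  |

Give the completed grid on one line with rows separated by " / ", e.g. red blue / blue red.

(r2,c1) = blue
(r2,c3) = green

green blue red / blue red green / red green blue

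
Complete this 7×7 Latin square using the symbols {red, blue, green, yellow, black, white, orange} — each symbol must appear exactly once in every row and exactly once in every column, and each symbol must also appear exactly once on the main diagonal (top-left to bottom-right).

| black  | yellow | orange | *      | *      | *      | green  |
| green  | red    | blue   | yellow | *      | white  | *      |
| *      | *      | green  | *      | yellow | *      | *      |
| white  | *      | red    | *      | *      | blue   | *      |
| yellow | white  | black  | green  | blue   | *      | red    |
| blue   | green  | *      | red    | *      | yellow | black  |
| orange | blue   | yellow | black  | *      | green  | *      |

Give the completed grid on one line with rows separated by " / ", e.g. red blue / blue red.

black yellow orange blue white red green / green red blue yellow black white orange / red orange green white yellow black blue / white black red orange green blue yellow / yellow white black green blue orange red / blue green white red orange yellow black / orange blue yellow black red green white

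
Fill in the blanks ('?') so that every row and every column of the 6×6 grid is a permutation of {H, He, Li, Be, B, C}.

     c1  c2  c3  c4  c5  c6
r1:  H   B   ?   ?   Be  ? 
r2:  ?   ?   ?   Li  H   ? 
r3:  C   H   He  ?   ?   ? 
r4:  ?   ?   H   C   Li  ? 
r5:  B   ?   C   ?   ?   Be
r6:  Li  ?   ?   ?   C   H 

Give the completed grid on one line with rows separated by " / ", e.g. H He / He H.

H B Li He Be C / Be C B Li H He / C H He Be B Li / He Be H C Li B / B Li C H He Be / Li He Be B C H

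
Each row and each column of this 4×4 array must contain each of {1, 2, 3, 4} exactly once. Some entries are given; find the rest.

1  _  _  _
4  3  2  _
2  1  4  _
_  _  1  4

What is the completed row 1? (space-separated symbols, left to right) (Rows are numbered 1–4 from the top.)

1 4 3 2

(r1,c3) = 3
(r1,c4) = 2
(r2,c4) = 1
(r3,c4) = 3
(r4,c1) = 3
(r4,c2) = 2
(r1,c2) = 4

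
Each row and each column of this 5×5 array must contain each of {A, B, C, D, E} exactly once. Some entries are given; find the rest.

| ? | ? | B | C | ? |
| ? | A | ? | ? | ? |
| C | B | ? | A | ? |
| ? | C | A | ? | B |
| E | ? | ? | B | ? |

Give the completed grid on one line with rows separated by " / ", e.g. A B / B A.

Cell (r4,c1): row 4 has {A,B,C}; column 1 has {C,E} → D.
Cell (r4,c4): row 4 has {A,B,C,D}; column 4 has {A,B,C} → E.
Cell (r5,c2): row 5 has {B,E}; column 2 has {A,B,C} → D.
Cell (r5,c3): row 5 has {B,D,E}; column 3 has {A,B} → C.
Cell (r5,c5): row 5 has {B,C,D,E}; column 5 has {B} → A.
Cell (r1,c1): row 1 has {B,C}; column 1 has {C,D,E} → A.
Cell (r1,c2): row 1 has {A,B,C}; column 2 has {A,B,C,D} → E.
Cell (r1,c5): row 1 has {A,B,C,E}; column 5 has {A,B} → D.
Cell (r2,c1): row 2 has {A}; column 1 has {A,C,D,E} → B.
Cell (r2,c4): row 2 has {A,B}; column 4 has {A,B,C,E} → D.
Cell (r3,c5): row 3 has {A,B,C}; column 5 has {A,B,D} → E.
Cell (r2,c3): row 2 has {A,B,D}; column 3 has {A,B,C} → E.
Cell (r2,c5): row 2 has {A,B,D,E}; column 5 has {A,B,D,E} → C.
Cell (r3,c3): row 3 has {A,B,C,E}; column 3 has {A,B,C,E} → D.

A E B C D / B A E D C / C B D A E / D C A E B / E D C B A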